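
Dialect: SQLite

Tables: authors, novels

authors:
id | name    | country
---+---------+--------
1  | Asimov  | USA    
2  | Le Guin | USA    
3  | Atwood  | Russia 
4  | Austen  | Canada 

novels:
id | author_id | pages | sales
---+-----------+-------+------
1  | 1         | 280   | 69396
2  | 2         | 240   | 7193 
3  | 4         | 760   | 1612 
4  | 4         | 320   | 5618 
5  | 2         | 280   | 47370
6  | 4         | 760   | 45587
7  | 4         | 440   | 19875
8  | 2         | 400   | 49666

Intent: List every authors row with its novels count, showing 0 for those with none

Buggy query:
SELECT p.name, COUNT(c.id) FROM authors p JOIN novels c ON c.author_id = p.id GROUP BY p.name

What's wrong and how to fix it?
Bug: An inner join excludes parents with zero children

Fix: Use LEFT JOIN so parents without children still appear (COUNT(c.id) gives 0)

Corrected query:
SELECT p.name, COUNT(c.id) FROM authors p LEFT JOIN novels c ON c.author_id = p.id GROUP BY p.name

Result:
name    | COUNT(c.id)
--------+------------
Asimov  | 1          
Atwood  | 0          
Austen  | 4          
Le Guin | 3          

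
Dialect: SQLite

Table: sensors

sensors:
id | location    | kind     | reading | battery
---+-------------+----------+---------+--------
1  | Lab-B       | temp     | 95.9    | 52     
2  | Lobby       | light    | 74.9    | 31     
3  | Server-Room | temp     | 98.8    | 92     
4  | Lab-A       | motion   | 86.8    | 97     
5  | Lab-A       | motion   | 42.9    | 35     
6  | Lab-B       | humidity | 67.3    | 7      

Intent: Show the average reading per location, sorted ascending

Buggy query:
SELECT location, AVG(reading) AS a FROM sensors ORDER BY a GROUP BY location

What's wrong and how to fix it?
Bug: GROUP BY must precede ORDER BY

Fix: Reorder: SELECT … FROM … GROUP BY … ORDER BY …

Corrected query:
SELECT location, AVG(reading) AS a FROM sensors GROUP BY location ORDER BY a

Result:
location    | a    
------------+------
Lab-A       | 64.85
Lobby       | 74.9 
Lab-B       | 81.6 
Server-Room | 98.8 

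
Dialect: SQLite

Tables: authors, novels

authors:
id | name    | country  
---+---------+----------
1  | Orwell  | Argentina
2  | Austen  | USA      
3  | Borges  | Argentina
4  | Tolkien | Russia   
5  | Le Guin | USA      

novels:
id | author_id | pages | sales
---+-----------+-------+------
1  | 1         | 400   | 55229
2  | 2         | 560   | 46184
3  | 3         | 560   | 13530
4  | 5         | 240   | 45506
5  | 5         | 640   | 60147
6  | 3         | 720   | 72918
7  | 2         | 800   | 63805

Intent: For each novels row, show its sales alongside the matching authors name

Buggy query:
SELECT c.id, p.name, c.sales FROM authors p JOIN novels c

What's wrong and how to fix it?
Bug: Missing join condition: each novels row is matched to all authors rows instead of just its own

Fix: Add ON c.author_id = p.id to the JOIN

Corrected query:
SELECT c.id, p.name, c.sales FROM authors p JOIN novels c ON c.author_id = p.id

Result:
id | name    | sales
---+---------+------
1  | Orwell  | 55229
2  | Austen  | 46184
3  | Borges  | 13530
4  | Le Guin | 45506
5  | Le Guin | 60147
6  | Borges  | 72918
7  | Austen  | 63805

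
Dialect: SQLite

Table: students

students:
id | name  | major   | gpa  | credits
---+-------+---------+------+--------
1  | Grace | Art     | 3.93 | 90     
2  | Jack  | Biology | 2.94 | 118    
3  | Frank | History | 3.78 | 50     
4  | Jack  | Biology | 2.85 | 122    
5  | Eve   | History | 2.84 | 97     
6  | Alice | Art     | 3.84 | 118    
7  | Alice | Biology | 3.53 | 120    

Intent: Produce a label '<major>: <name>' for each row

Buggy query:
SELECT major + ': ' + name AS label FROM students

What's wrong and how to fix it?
Bug: '+' is numeric addition; on text columns SQLite converts them to 0 instead of concatenating

Fix: Replace + with || to concatenate text

Corrected query:
SELECT major || ': ' || name AS label FROM students

Result:
label         
--------------
Art: Grace    
Biology: Jack 
History: Frank
Biology: Jack 
History: Eve  
Art: Alice    
Biology: Alice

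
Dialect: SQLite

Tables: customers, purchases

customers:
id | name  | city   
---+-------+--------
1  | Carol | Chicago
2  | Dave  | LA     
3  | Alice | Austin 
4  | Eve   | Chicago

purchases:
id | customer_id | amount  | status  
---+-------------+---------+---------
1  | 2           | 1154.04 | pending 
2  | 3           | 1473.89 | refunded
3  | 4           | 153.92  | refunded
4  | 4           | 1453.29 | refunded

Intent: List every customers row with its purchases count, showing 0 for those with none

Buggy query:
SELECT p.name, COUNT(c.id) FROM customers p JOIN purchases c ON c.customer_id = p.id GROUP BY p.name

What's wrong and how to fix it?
Bug: INNER JOIN drops customers rows that have no matching purchases rows

Fix: Switch to LEFT JOIN to retain unmatched parent rows

Corrected query:
SELECT p.name, COUNT(c.id) FROM customers p LEFT JOIN purchases c ON c.customer_id = p.id GROUP BY p.name

Result:
name  | COUNT(c.id)
------+------------
Alice | 1          
Carol | 0          
Dave  | 1          
Eve   | 2          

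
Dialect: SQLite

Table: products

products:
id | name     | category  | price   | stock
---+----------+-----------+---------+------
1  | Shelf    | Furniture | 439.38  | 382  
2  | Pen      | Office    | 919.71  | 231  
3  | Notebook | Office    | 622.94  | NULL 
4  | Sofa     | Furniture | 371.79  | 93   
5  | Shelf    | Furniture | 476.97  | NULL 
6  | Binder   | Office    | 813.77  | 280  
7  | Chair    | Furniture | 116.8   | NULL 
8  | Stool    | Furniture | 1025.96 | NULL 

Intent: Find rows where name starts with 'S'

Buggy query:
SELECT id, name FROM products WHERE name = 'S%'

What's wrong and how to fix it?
Bug: '=' compares the literal string including the % character; pattern matching needs LIKE

Fix: Use LIKE for wildcard pattern matching

Corrected query:
SELECT id, name FROM products WHERE name LIKE 'S%'

Result:
id | name 
---+------
1  | Shelf
4  | Sofa 
5  | Shelf
8  | Stool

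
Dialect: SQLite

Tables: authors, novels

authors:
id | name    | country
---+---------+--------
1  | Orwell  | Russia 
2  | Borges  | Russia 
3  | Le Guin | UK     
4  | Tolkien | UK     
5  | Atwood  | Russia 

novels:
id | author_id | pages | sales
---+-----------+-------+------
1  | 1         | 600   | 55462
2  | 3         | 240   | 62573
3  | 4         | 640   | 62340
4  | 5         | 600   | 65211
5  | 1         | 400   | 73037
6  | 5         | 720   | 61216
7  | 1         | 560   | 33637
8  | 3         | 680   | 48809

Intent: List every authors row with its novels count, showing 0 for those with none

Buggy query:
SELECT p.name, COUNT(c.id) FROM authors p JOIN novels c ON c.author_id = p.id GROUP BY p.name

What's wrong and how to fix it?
Bug: INNER JOIN drops authors rows that have no matching novels rows

Fix: Switch to LEFT JOIN to retain unmatched parent rows

Corrected query:
SELECT p.name, COUNT(c.id) FROM authors p LEFT JOIN novels c ON c.author_id = p.id GROUP BY p.name

Result:
name    | COUNT(c.id)
--------+------------
Atwood  | 2          
Borges  | 0          
Le Guin | 2          
Orwell  | 3          
Tolkien | 1          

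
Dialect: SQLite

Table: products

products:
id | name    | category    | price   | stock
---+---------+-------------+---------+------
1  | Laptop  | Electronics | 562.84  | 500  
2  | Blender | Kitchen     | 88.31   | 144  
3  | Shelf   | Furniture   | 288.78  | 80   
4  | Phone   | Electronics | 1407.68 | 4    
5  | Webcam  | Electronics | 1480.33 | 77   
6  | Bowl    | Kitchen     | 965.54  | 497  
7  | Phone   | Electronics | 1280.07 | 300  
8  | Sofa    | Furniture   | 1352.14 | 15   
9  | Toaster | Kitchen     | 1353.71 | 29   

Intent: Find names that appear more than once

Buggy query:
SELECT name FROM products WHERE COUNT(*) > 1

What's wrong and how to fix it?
Bug: WHERE can't reference COUNT(*); aggregates are computed after WHERE

Fix: GROUP BY name, then filter groups with HAVING COUNT(*) > 1

Corrected query:
SELECT name FROM products GROUP BY name HAVING COUNT(*) > 1

Result:
name 
-----
Phone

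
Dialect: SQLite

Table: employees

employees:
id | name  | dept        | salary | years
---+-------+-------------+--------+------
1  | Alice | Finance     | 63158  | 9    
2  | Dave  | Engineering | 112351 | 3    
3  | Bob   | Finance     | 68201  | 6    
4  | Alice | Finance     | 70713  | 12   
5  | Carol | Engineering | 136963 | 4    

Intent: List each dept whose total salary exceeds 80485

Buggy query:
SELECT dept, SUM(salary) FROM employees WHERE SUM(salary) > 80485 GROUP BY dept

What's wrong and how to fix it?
Bug: WHERE runs before GROUP BY, so aggregates aren't available there

Fix: Move the aggregate condition to a HAVING clause

Corrected query:
SELECT dept, SUM(salary) FROM employees GROUP BY dept HAVING SUM(salary) > 80485

Result:
dept        | SUM(salary)
------------+------------
Engineering | 249314     
Finance     | 202072     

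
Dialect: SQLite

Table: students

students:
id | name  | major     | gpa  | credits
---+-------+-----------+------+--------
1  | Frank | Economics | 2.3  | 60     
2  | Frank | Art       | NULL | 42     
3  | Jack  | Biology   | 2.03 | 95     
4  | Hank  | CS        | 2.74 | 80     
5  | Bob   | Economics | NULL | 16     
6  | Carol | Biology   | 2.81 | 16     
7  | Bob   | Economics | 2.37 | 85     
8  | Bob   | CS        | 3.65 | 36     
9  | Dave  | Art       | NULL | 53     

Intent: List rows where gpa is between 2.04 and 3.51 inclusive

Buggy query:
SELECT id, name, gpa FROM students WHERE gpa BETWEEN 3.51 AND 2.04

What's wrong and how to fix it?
Bug: BETWEEN expects the lower bound first; with 3.51 AND 2.04 the range is empty

Fix: Write BETWEEN 2.04 AND 3.51

Corrected query:
SELECT id, name, gpa FROM students WHERE gpa BETWEEN 2.04 AND 3.51

Result:
id | name  | gpa 
---+-------+-----
1  | Frank | 2.3 
4  | Hank  | 2.74
6  | Carol | 2.81
7  | Bob   | 2.37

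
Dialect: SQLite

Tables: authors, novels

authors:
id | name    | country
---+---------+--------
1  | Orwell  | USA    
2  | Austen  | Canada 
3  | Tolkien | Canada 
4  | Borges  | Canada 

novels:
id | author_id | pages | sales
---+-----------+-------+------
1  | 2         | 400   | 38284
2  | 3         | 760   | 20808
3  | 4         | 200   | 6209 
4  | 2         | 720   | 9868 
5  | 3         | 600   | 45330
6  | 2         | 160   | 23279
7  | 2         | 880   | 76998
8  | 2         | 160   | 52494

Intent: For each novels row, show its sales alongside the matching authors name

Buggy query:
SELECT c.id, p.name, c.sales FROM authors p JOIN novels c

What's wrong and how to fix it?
Bug: Missing join condition: each novels row is matched to all authors rows instead of just its own

Fix: Add ON c.author_id = p.id to the JOIN

Corrected query:
SELECT c.id, p.name, c.sales FROM authors p JOIN novels c ON c.author_id = p.id

Result:
id | name    | sales
---+---------+------
1  | Austen  | 38284
2  | Tolkien | 20808
3  | Borges  | 6209 
4  | Austen  | 9868 
5  | Tolkien | 45330
6  | Austen  | 23279
7  | Austen  | 76998
8  | Austen  | 52494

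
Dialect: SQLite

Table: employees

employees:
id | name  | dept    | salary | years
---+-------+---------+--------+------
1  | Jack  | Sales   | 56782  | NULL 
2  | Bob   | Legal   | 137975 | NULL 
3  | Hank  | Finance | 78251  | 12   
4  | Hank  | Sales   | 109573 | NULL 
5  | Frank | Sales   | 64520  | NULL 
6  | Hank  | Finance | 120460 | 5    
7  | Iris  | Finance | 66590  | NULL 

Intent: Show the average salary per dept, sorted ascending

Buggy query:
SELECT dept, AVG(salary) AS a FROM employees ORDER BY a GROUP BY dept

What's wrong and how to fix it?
Bug: ORDER BY appears before GROUP BY; SQL clause order requires GROUP BY first

Fix: Move ORDER BY to the end, after GROUP BY

Corrected query:
SELECT dept, AVG(salary) AS a FROM employees GROUP BY dept ORDER BY a

Result:
dept    | a           
--------+-------------
Sales   | 76958.333333
Finance | 88433.666667
Legal   | 137975      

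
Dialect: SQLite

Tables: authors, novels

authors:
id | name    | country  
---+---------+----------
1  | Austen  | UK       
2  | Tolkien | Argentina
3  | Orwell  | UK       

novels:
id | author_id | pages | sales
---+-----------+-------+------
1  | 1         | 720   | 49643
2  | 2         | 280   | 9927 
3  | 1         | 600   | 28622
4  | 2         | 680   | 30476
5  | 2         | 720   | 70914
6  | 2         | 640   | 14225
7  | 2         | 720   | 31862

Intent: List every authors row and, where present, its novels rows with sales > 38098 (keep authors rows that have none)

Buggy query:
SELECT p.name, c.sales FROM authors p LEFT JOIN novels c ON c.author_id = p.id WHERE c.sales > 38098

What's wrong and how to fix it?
Bug: Filtering c.sales in WHERE discards the NULL rows produced by LEFT JOIN, turning it into an inner join

Fix: Move the right-table condition into the ON clause so unmatched parents are kept

Corrected query:
SELECT p.name, c.sales FROM authors p LEFT JOIN novels c ON c.author_id = p.id AND c.sales > 38098

Result:
name    | sales
--------+------
Austen  | 49643
Tolkien | 70914
Orwell  | NULL 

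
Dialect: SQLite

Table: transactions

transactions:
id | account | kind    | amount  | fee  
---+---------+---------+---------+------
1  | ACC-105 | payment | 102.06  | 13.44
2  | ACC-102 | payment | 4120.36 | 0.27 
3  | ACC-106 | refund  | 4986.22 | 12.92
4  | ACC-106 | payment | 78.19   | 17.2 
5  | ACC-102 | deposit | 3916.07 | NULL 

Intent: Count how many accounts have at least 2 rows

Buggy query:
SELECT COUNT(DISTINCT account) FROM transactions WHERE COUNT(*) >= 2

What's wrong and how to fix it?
Bug: COUNT(*) cannot appear in WHERE; the per-group count doesn't exist yet

Fix: Use a subquery that GROUPs and filters with HAVING, then count its rows

Corrected query:
SELECT COUNT(*) FROM (SELECT account FROM transactions GROUP BY account HAVING COUNT(*) >= 2)

Result:
COUNT(*)
--------
2       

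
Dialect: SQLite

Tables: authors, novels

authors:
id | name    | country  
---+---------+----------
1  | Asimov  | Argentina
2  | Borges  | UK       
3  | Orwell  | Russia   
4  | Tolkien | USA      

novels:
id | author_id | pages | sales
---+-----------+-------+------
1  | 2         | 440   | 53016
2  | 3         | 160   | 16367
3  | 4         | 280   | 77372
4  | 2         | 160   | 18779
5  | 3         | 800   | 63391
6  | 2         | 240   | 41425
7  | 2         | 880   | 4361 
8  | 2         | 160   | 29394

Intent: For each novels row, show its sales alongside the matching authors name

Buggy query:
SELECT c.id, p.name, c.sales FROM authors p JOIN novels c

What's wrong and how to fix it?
Bug: Missing join condition: each novels row is matched to all authors rows instead of just its own

Fix: Specify the join condition linking the foreign key to the parent id

Corrected query:
SELECT c.id, p.name, c.sales FROM authors p JOIN novels c ON c.author_id = p.id

Result:
id | name    | sales
---+---------+------
1  | Borges  | 53016
2  | Orwell  | 16367
3  | Tolkien | 77372
4  | Borges  | 18779
5  | Orwell  | 63391
6  | Borges  | 41425
7  | Borges  | 4361 
8  | Borges  | 29394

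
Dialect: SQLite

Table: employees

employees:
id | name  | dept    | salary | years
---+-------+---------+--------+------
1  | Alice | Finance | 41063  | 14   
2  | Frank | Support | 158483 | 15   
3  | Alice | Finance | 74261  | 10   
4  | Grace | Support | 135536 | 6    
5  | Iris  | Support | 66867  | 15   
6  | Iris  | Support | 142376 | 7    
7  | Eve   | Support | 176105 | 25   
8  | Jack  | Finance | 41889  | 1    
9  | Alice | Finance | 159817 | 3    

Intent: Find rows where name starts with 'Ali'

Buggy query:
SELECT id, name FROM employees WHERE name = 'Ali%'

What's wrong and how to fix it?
Bug: '=' compares the literal string including the % character; pattern matching needs LIKE

Fix: Use LIKE for wildcard pattern matching

Corrected query:
SELECT id, name FROM employees WHERE name LIKE 'Ali%'

Result:
id | name 
---+------
1  | Alice
3  | Alice
9  | Alice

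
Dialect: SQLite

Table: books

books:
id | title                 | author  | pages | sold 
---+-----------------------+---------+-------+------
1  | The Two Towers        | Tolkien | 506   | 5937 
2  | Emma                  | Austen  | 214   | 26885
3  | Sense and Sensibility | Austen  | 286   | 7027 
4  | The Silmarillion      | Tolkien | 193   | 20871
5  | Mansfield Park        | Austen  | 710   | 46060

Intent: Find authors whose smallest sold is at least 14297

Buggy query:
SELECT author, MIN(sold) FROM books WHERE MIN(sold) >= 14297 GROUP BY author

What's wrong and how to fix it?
Bug: Aggregates like MIN are computed per group after WHERE runs

Fix: Replace WHERE with HAVING after the GROUP BY

Corrected query:
SELECT author, MIN(sold) FROM books GROUP BY author HAVING MIN(sold) >= 14297

Result:
(no rows)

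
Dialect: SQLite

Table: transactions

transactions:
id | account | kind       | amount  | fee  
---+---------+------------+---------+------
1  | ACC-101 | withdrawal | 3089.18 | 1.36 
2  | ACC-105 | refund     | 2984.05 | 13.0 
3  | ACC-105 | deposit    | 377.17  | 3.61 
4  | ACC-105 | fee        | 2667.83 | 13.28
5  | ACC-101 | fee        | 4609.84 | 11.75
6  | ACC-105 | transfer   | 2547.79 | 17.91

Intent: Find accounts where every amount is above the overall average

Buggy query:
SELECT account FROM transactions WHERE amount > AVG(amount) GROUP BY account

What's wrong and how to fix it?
Bug: AVG() is an aggregate; it can't sit directly in WHERE

Fix: Use a subquery for AVG and a HAVING MIN(...) filter so the condition holds for every row in the group

Corrected query:
SELECT account FROM transactions GROUP BY account HAVING MIN(amount) > (SELECT AVG(amount) FROM transactions)

Result:
account
-------
ACC-101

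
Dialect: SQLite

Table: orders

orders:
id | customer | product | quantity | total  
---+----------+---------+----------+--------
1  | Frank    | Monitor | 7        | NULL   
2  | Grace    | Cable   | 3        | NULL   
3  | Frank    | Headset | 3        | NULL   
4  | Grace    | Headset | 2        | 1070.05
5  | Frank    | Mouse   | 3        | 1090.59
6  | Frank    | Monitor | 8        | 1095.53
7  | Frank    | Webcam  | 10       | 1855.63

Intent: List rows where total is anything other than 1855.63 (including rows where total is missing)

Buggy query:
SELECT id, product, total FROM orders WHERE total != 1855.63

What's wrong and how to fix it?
Bug: Inequality against NULL is unknown, not true; rows with NULL are dropped

Fix: Add an explicit OR total IS NULL to include the missing-value rows

Corrected query:
SELECT id, product, total FROM orders WHERE total != 1855.63 OR total IS NULL

Result:
id | product | total  
---+---------+--------
1  | Monitor | NULL   
2  | Cable   | NULL   
3  | Headset | NULL   
4  | Headset | 1070.05
5  | Mouse   | 1090.59
6  | Monitor | 1095.53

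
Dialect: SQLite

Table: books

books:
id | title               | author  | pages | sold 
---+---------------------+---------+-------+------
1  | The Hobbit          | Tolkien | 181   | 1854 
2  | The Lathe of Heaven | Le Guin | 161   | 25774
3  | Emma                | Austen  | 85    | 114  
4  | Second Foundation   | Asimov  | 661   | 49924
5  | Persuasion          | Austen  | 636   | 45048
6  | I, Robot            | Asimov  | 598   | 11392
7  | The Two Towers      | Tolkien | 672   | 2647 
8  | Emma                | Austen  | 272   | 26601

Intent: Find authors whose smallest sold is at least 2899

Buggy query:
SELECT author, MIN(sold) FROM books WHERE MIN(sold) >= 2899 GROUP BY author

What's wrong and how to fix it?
Bug: MIN() in WHERE is a misuse of aggregate

Fix: Replace WHERE with HAVING after the GROUP BY

Corrected query:
SELECT author, MIN(sold) FROM books GROUP BY author HAVING MIN(sold) >= 2899

Result:
author  | MIN(sold)
--------+----------
Asimov  | 11392    
Le Guin | 25774    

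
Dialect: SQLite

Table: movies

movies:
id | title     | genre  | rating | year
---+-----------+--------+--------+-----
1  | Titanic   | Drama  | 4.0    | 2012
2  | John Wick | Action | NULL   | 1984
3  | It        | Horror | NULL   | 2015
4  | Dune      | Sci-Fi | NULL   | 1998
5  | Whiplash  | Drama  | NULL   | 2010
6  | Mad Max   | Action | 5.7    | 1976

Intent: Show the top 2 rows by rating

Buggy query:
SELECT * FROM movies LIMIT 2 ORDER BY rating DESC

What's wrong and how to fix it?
Bug: LIMIT must come after ORDER BY

Fix: Sort with ORDER BY, then apply LIMIT

Corrected query:
SELECT * FROM movies ORDER BY rating DESC LIMIT 2

Result:
id | title   | genre  | rating | year
---+---------+--------+--------+-----
6  | Mad Max | Action | 5.7    | 1976
1  | Titanic | Drama  | 4      | 2012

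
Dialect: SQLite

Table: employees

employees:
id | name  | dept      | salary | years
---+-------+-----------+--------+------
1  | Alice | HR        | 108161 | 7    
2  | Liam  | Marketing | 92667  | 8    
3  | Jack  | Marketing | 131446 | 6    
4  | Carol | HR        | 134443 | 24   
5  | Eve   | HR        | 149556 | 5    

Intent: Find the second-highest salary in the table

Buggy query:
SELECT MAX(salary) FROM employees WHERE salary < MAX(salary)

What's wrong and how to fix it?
Bug: The inner MAX is an aggregate inside WHERE, which is not allowed

Fix: Put the inner MAX in a scalar subquery

Corrected query:
SELECT MAX(salary) FROM employees WHERE salary < (SELECT MAX(salary) FROM employees)

Result:
MAX(salary)
-----------
134443     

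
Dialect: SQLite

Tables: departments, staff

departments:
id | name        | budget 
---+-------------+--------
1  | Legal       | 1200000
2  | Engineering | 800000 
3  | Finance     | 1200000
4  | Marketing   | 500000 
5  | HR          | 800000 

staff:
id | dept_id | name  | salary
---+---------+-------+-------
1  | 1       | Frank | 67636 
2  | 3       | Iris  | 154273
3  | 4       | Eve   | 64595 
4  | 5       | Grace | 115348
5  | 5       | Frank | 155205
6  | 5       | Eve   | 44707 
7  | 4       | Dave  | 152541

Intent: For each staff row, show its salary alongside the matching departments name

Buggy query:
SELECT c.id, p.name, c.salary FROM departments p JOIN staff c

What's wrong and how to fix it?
Bug: JOIN with no ON clause produces a cartesian product; every staff row pairs with every departments row

Fix: Add ON c.dept_id = p.id to the JOIN

Corrected query:
SELECT c.id, p.name, c.salary FROM departments p JOIN staff c ON c.dept_id = p.id

Result:
id | name      | salary
---+-----------+-------
1  | Legal     | 67636 
2  | Finance   | 154273
3  | Marketing | 64595 
4  | HR        | 115348
5  | HR        | 155205
6  | HR        | 44707 
7  | Marketing | 152541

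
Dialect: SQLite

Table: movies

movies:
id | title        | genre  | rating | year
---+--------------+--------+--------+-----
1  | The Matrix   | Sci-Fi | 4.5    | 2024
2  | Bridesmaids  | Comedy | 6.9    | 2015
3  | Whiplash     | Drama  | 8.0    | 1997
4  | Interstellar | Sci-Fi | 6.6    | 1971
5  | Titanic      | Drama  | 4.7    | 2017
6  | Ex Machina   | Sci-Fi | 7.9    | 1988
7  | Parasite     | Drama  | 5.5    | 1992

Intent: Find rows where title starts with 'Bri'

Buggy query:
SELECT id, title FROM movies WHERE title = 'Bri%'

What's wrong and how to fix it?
Bug: Wildcards only work with LIKE; '=' treats '%' as a literal character

Fix: Use LIKE for wildcard pattern matching

Corrected query:
SELECT id, title FROM movies WHERE title LIKE 'Bri%'

Result:
id | title      
---+------------
2  | Bridesmaids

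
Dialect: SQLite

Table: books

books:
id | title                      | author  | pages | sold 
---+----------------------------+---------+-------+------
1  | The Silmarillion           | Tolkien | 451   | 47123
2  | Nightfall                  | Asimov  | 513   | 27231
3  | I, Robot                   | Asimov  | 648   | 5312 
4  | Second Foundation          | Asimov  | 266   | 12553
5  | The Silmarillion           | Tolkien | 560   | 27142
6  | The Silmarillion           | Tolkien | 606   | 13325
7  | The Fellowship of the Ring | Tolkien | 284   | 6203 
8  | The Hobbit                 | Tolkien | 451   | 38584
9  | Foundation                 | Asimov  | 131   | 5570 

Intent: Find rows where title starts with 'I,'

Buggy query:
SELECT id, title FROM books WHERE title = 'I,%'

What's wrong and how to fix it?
Bug: '=' compares the literal string including the % character; pattern matching needs LIKE

Fix: Replace '=' with LIKE so 'I,%' is treated as a pattern

Corrected query:
SELECT id, title FROM books WHERE title LIKE 'I,%'

Result:
id | title   
---+---------
3  | I, Robot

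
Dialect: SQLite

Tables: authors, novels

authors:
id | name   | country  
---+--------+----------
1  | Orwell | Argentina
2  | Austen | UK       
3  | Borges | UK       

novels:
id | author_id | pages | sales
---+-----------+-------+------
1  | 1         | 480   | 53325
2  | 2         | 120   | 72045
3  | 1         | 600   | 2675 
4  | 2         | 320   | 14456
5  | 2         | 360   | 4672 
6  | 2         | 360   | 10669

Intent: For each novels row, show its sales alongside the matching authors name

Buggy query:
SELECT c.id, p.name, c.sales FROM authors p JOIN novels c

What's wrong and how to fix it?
Bug: Missing join condition: each novels row is matched to all authors rows instead of just its own

Fix: Specify the join condition linking the foreign key to the parent id

Corrected query:
SELECT c.id, p.name, c.sales FROM authors p JOIN novels c ON c.author_id = p.id

Result:
id | name   | sales
---+--------+------
1  | Orwell | 53325
2  | Austen | 72045
3  | Orwell | 2675 
4  | Austen | 14456
5  | Austen | 4672 
6  | Austen | 10669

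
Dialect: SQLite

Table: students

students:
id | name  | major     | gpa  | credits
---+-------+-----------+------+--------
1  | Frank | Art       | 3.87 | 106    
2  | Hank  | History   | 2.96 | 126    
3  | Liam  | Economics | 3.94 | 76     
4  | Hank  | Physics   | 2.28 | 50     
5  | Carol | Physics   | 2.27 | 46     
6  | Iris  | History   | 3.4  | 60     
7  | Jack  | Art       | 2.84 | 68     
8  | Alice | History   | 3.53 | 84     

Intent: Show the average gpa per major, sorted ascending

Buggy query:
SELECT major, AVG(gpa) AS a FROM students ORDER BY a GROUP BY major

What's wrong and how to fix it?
Bug: ORDER BY appears before GROUP BY; SQL clause order requires GROUP BY first

Fix: Reorder: SELECT … FROM … GROUP BY … ORDER BY …

Corrected query:
SELECT major, AVG(gpa) AS a FROM students GROUP BY major ORDER BY a

Result:
major     | a       
----------+---------
Physics   | 2.275   
History   | 3.296667
Art       | 3.355   
Economics | 3.94    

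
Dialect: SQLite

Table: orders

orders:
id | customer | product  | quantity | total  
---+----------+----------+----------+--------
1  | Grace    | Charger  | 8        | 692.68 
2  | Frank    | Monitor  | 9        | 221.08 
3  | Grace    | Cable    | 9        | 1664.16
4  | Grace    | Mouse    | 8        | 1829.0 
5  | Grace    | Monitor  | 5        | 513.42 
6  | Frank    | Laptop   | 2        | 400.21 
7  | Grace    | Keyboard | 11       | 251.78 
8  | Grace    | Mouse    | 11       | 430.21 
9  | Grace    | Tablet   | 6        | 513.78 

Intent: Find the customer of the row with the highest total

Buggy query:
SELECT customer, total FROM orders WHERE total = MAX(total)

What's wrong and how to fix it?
Bug: WHERE is evaluated per row; an aggregate over the whole table isn't defined there

Fix: Use a subquery: WHERE total = (SELECT MAX(total) FROM orders)

Corrected query:
SELECT customer, total FROM orders WHERE total = (SELECT MAX(total) FROM orders)

Result:
customer | total
---------+------
Grace    | 1829 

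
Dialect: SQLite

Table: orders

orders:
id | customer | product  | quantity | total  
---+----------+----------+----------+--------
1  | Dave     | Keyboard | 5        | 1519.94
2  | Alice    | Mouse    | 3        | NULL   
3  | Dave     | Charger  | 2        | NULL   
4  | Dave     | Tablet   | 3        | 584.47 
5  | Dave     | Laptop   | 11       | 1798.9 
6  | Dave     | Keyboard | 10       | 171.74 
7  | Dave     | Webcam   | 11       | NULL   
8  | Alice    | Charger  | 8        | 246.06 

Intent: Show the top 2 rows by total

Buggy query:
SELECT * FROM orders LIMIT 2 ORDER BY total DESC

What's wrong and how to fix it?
Bug: ORDER BY cannot follow LIMIT; LIMIT is the final clause

Fix: Swap the clauses: ORDER BY first, then LIMIT

Corrected query:
SELECT * FROM orders ORDER BY total DESC LIMIT 2

Result:
id | customer | product  | quantity | total  
---+----------+----------+----------+--------
5  | Dave     | Laptop   | 11       | 1798.9 
1  | Dave     | Keyboard | 5        | 1519.94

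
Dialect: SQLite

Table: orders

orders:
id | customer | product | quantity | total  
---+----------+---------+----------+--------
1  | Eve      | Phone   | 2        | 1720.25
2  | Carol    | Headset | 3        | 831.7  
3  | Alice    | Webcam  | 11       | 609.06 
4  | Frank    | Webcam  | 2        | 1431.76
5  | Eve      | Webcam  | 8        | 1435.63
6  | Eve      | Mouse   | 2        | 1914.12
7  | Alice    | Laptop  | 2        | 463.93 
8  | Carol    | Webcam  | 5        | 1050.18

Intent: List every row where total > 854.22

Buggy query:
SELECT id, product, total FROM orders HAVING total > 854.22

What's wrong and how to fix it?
Bug: This is a non-aggregate query (no GROUP BY, no aggregates), so in SQLite the HAVING clause is invalid here; a row-level condition belongs in WHERE

Fix: Use WHERE for row-level filtering

Corrected query:
SELECT id, product, total FROM orders WHERE total > 854.22

Result:
id | product | total  
---+---------+--------
1  | Phone   | 1720.25
4  | Webcam  | 1431.76
5  | Webcam  | 1435.63
6  | Mouse   | 1914.12
8  | Webcam  | 1050.18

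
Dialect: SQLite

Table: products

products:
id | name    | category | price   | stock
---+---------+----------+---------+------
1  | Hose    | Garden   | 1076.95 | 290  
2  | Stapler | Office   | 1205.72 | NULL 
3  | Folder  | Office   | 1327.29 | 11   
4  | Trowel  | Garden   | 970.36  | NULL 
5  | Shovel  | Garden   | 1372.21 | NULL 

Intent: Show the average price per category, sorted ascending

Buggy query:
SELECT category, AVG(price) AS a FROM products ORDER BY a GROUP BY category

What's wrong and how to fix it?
Bug: ORDER BY appears before GROUP BY; SQL clause order requires GROUP BY first

Fix: Reorder: SELECT … FROM … GROUP BY … ORDER BY …

Corrected query:
SELECT category, AVG(price) AS a FROM products GROUP BY category ORDER BY a

Result:
category | a       
---------+---------
Garden   | 1139.84 
Office   | 1266.505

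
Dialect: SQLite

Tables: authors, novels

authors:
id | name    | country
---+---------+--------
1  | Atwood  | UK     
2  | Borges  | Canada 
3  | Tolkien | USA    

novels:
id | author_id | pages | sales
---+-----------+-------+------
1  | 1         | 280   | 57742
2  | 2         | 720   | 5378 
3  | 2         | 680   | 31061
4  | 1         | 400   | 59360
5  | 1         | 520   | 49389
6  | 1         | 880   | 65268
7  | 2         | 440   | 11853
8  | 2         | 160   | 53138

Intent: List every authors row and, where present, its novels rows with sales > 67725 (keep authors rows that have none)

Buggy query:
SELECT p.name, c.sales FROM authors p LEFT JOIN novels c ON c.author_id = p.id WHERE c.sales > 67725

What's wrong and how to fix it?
Bug: A WHERE condition on the right-hand table after LEFT JOIN drops unmatched parents

Fix: Put 'c.sales > 67725' in the JOIN's ON clause instead of WHERE

Corrected query:
SELECT p.name, c.sales FROM authors p LEFT JOIN novels c ON c.author_id = p.id AND c.sales > 67725

Result:
name    | sales
--------+------
Atwood  | NULL 
Borges  | NULL 
Tolkien | NULL 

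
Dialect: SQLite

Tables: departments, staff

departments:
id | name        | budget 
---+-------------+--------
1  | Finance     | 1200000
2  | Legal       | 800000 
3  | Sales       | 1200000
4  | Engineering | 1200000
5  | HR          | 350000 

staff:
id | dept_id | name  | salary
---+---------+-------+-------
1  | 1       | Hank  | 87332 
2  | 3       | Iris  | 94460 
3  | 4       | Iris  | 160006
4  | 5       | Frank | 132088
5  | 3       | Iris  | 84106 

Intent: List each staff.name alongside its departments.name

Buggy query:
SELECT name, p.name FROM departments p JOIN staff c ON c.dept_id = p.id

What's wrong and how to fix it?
Bug: Both tables have a 'name' column; the unqualified reference is ambiguous

Fix: Qualify the column with its table alias (c.name)

Corrected query:
SELECT c.name, p.name FROM departments p JOIN staff c ON c.dept_id = p.id

Result:
name  | name       
------+------------
Hank  | Finance    
Iris  | Sales      
Iris  | Engineering
Frank | HR         
Iris  | Sales      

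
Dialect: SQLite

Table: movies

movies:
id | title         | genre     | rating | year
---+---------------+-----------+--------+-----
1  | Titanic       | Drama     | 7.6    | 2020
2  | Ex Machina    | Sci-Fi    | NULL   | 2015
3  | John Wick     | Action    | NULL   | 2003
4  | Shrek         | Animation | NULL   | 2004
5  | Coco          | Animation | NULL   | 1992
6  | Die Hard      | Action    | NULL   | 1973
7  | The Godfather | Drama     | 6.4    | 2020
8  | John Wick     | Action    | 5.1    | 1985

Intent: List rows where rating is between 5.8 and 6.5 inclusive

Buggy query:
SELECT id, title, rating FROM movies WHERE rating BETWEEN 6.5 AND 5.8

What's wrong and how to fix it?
Bug: The bounds are reversed; BETWEEN a AND b requires a <= b to match anything

Fix: Write BETWEEN 5.8 AND 6.5

Corrected query:
SELECT id, title, rating FROM movies WHERE rating BETWEEN 5.8 AND 6.5

Result:
id | title         | rating
---+---------------+-------
7  | The Godfather | 6.4   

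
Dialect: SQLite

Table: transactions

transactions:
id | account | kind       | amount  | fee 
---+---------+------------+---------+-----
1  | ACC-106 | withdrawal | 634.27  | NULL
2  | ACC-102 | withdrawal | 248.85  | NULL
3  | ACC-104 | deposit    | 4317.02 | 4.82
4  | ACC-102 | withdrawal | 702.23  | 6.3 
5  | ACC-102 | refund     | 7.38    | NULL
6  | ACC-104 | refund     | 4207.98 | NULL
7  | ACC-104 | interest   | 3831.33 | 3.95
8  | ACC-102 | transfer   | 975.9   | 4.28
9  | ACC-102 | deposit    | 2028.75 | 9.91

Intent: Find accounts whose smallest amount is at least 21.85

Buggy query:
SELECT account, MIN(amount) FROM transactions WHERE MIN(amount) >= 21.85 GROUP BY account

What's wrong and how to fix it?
Bug: MIN() in WHERE is a misuse of aggregate

Fix: Use HAVING for the per-group MIN condition

Corrected query:
SELECT account, MIN(amount) FROM transactions GROUP BY account HAVING MIN(amount) >= 21.85

Result:
account | MIN(amount)
--------+------------
ACC-104 | 3831.33    
ACC-106 | 634.27     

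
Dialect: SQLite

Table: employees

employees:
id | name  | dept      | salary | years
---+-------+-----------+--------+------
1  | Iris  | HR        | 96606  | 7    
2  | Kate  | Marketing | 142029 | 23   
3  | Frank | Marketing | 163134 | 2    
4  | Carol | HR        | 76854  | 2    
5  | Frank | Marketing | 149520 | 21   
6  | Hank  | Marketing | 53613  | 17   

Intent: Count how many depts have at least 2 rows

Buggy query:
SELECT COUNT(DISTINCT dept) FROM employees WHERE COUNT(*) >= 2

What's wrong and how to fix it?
Bug: WHERE filters individual rows, not groups, so a group-level COUNT is invalid there

Fix: Use a subquery that GROUPs and filters with HAVING, then count its rows

Corrected query:
SELECT COUNT(*) FROM (SELECT dept FROM employees GROUP BY dept HAVING COUNT(*) >= 2)

Result:
COUNT(*)
--------
2       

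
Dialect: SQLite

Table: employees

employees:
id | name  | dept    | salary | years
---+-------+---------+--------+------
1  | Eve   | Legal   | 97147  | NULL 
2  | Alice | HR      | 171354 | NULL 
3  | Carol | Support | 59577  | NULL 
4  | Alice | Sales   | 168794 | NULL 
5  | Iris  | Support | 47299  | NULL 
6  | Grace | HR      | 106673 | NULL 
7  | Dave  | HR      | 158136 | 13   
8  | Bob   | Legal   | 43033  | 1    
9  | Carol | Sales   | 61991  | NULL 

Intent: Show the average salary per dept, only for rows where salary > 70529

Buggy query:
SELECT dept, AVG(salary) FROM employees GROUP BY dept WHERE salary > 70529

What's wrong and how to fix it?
Bug: WHERE cannot follow GROUP BY

Fix: Move the WHERE clause before GROUP BY

Corrected query:
SELECT dept, AVG(salary) FROM employees WHERE salary > 70529 GROUP BY dept

Result:
dept  | AVG(salary)  
------+--------------
HR    | 145387.666667
Legal | 97147        
Sales | 168794       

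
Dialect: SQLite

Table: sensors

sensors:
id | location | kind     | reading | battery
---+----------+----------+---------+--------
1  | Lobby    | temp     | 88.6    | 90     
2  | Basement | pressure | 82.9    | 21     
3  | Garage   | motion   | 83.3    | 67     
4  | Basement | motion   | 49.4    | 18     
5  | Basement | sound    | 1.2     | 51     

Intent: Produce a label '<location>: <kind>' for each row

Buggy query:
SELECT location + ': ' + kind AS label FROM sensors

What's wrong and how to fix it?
Bug: '+' is numeric addition; on text columns SQLite converts them to 0 instead of concatenating

Fix: Use the || operator for string concatenation

Corrected query:
SELECT location || ': ' || kind AS label FROM sensors

Result:
label             
------------------
Lobby: temp       
Basement: pressure
Garage: motion    
Basement: motion  
Basement: sound   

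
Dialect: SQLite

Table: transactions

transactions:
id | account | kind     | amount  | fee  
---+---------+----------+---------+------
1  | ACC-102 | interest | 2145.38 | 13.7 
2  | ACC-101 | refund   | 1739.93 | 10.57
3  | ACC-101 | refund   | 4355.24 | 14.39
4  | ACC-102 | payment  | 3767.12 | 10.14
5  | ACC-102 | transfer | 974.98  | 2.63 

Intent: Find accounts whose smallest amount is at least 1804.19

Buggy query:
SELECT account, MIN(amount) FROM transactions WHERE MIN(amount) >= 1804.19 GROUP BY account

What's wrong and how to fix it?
Bug: Aggregates like MIN are computed per group after WHERE runs

Fix: Replace WHERE with HAVING after the GROUP BY

Corrected query:
SELECT account, MIN(amount) FROM transactions GROUP BY account HAVING MIN(amount) >= 1804.19

Result:
(no rows)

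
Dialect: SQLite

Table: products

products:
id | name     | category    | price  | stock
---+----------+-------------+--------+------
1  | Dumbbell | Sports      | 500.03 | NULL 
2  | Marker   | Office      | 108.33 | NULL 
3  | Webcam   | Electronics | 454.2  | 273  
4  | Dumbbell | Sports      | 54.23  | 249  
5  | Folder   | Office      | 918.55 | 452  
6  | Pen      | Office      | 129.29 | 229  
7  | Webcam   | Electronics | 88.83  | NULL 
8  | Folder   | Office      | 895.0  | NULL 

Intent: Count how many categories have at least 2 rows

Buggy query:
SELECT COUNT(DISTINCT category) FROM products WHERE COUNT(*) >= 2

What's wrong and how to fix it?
Bug: WHERE filters individual rows, not groups, so a group-level COUNT is invalid there

Fix: Group first with HAVING COUNT(*) >= 2, then COUNT the resulting groups

Corrected query:
SELECT COUNT(*) FROM (SELECT category FROM products GROUP BY category HAVING COUNT(*) >= 2)

Result:
COUNT(*)
--------
3       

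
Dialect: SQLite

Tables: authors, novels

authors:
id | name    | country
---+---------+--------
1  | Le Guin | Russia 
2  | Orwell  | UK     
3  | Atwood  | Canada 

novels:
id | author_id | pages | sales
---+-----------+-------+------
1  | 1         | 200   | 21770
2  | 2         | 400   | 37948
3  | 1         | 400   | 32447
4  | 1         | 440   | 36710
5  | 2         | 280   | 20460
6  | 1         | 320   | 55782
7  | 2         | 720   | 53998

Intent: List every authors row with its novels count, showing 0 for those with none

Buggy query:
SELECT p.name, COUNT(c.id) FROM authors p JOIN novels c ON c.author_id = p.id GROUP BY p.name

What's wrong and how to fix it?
Bug: INNER JOIN drops authors rows that have no matching novels rows

Fix: Use LEFT JOIN so parents without children still appear (COUNT(c.id) gives 0)

Corrected query:
SELECT p.name, COUNT(c.id) FROM authors p LEFT JOIN novels c ON c.author_id = p.id GROUP BY p.name

Result:
name    | COUNT(c.id)
--------+------------
Atwood  | 0          
Le Guin | 4          
Orwell  | 3          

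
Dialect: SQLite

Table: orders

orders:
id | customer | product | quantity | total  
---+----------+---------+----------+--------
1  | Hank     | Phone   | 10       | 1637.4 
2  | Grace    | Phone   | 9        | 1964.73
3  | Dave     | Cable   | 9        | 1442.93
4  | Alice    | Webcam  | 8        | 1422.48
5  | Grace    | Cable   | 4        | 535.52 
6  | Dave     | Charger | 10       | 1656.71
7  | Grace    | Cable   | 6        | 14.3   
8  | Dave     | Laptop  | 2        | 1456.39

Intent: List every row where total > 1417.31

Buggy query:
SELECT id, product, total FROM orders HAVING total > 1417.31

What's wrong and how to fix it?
Bug: This is a non-aggregate query (no GROUP BY, no aggregates), so in SQLite the HAVING clause is invalid here; a row-level condition belongs in WHERE

Fix: Replace HAVING with WHERE since the condition applies to individual rows

Corrected query:
SELECT id, product, total FROM orders WHERE total > 1417.31

Result:
id | product | total  
---+---------+--------
1  | Phone   | 1637.4 
2  | Phone   | 1964.73
3  | Cable   | 1442.93
4  | Webcam  | 1422.48
6  | Charger | 1656.71
8  | Laptop  | 1456.39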